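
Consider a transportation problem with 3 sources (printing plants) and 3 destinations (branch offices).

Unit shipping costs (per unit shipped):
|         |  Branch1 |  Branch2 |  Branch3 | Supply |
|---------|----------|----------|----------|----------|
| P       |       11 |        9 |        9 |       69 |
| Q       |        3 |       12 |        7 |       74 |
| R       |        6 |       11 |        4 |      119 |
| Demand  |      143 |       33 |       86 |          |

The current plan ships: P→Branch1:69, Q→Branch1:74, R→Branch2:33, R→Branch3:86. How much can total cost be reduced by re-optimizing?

Current plan cost = 69·11 + 74·3 + 33·11 + 86·4 = 1688.
Optimal plan:
  P to Branch2: 33 boxes
  P to Branch3: 36 boxes
  Q to Branch1: 74 boxes
  R to Branch1: 69 boxes
  R to Branch3: 50 boxes
Optimal cost = 1457.
Saving = 1688 − 1457 = 231.

231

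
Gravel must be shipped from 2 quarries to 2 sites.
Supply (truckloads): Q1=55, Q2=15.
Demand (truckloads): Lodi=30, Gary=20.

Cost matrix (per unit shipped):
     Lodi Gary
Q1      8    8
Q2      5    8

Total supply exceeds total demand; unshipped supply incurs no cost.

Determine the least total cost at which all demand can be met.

An optimal shipping plan:
  Q1 to Lodi: 15 × 8 = 120
  Q1 to Gary: 20 × 8 = 160
  Q2 to Lodi: 15 × 5 = 75
Total = 120 + 160 + 75 = 355.
(Supply check: Q1 ships 35; Q2 ships 15.)

355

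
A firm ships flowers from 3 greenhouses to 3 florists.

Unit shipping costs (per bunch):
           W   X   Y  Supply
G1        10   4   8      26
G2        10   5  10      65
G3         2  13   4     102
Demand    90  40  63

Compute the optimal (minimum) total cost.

An optimal shipping plan:
  G1–Y: 26 × 8 = 208
  G2–X: 40 × 5 = 200
  G2–Y: 25 × 10 = 250
  G3–W: 90 × 2 = 180
  G3–Y: 12 × 4 = 48
Total = 208 + 200 + 250 + 180 + 48 = 886.

886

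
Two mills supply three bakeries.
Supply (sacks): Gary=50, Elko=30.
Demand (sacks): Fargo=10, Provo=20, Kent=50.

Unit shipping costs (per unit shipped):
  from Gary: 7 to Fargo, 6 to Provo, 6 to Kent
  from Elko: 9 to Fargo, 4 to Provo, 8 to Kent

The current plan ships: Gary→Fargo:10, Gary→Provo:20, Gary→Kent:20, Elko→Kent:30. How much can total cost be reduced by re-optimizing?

80

Current plan cost = 10·7 + 20·6 + 20·6 + 30·8 = 550.
Optimal plan:
  Gary–Fargo: 10 sacks
  Gary–Kent: 40 sacks
  Elko–Provo: 20 sacks
  Elko–Kent: 10 sacks
Optimal cost = 470.
Saving = 550 − 470 = 80.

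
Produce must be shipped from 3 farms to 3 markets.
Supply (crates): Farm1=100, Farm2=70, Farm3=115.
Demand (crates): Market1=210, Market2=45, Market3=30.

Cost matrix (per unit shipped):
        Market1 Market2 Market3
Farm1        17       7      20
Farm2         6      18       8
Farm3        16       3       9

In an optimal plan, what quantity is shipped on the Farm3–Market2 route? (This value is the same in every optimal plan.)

45

The minimum-cost plan:
  Farm1 to Market1: 100 × 17 = 1700
  Farm2 to Market1: 70 × 6 = 420
  Farm3 to Market1: 40 × 16 = 640
  Farm3 to Market2: 45 × 3 = 135
  Farm3 to Market3: 30 × 9 = 270
Total cost = 3165.
So Farm3→Market2 carries 45 crates.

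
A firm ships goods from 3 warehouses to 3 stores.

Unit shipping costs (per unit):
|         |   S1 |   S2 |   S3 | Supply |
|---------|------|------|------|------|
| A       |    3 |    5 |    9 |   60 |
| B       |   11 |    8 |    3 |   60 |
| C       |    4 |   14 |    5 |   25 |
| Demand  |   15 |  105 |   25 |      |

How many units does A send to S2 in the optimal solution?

60

Solving gives:
  A->S2: 60 × 5 = 300
  B->S2: 45 × 8 = 360
  B->S3: 15 × 3 = 45
  C->S1: 15 × 4 = 60
  C->S3: 10 × 5 = 50
Total cost = 815.
So A→S2 carries 60 units.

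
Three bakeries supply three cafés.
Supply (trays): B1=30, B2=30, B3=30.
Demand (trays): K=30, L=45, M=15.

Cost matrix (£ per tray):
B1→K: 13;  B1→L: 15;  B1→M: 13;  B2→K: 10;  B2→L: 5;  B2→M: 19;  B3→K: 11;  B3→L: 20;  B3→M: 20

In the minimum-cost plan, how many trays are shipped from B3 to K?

30

Optimal shipments:
  B1→L: 15 × £15 = £225
  B1→M: 15 × £13 = £195
  B2→L: 30 × £5 = £150
  B3→K: 30 × £11 = £330
Total cost = £900.
So B3→K carries 30 trays.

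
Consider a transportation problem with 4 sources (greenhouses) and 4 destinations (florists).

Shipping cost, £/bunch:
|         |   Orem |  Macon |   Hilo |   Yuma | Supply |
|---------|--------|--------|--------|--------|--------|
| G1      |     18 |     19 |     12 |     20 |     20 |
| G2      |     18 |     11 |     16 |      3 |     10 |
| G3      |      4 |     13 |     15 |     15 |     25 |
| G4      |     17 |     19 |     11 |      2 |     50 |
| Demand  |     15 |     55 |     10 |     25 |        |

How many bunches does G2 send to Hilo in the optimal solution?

0

The minimum-cost plan:
  G1→Macon: 20 × £19 = £380
  G2→Macon: 10 × £11 = £110
  G3→Orem: 15 × £4 = £60
  G3→Macon: 10 × £13 = £130
  G4→Macon: 15 × £19 = £285
  G4→Hilo: 10 × £11 = £110
  G4→Yuma: 25 × £2 = £50
Total cost = £1125.
The route G2→Hilo is not used.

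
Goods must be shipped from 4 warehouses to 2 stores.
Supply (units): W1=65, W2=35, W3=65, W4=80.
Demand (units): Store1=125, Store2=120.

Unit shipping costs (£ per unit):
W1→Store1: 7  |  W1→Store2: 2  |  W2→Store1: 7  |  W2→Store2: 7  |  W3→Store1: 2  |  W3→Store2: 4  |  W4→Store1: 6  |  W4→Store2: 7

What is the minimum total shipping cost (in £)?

One minimum-cost allocation:
  W1->Store2: 65 × £2 = £130
  W2->Store2: 35 × £7 = £245
  W3->Store1: 65 × £2 = £130
  W4->Store1: 60 × £6 = £360
  W4->Store2: 20 × £7 = £140
Total = 130 + 245 + 130 + 360 + 140 = £1005.
(Supply check: W1 ships 65; W2 ships 35; W3 ships 65; W4 ships 80.)

1005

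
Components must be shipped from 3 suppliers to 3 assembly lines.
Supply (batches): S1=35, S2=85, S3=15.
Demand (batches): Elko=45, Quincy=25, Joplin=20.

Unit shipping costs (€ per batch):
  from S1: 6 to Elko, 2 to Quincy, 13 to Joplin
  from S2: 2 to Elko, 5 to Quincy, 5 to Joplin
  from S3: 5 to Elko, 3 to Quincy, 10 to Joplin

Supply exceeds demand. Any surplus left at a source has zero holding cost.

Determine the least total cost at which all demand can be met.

240

One minimum-cost allocation:
  S1–Quincy: 25 × €2 = €50
  S2–Elko: 45 × €2 = €90
  S2–Joplin: 20 × €5 = €100
Total = 50 + 90 + 100 = €240.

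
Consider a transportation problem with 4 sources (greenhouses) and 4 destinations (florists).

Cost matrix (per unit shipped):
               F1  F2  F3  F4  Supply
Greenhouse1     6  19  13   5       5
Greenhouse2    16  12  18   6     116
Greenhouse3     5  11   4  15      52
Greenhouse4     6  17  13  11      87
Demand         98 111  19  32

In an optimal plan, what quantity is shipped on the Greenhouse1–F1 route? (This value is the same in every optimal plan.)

0

Solving gives:
  Greenhouse1 to F4: 5 × 5 = 25
  Greenhouse2 to F2: 89 × 12 = 1068
  Greenhouse2 to F4: 27 × 6 = 162
  Greenhouse3 to F1: 11 × 5 = 55
  Greenhouse3 to F2: 22 × 11 = 242
  Greenhouse3 to F3: 19 × 4 = 76
  Greenhouse4 to F1: 87 × 6 = 522
Total cost = 2150.
The route Greenhouse1→F1 is not used.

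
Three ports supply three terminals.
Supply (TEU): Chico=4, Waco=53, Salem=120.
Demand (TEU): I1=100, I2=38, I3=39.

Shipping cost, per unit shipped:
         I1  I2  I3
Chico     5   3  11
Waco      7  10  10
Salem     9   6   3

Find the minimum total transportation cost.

1123

A cheapest plan:
  Chico->I1: 4 × 5 = 20
  Waco->I1: 53 × 7 = 371
  Salem->I1: 43 × 9 = 387
  Salem->I2: 38 × 6 = 228
  Salem->I3: 39 × 3 = 117
Total = 20 + 371 + 387 + 228 + 117 = 1123.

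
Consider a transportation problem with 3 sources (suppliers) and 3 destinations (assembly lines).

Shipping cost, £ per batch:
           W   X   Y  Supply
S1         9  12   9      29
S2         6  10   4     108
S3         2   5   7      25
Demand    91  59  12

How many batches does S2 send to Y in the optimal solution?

Optimal shipments:
  S1 to X: 29 × £12 = £348
  S2 to W: 91 × £6 = £546
  S2 to X: 5 × £10 = £50
  S2 to Y: 12 × £4 = £48
  S3 to X: 25 × £5 = £125
Total cost = £1117.
So S2→Y carries 12 batches.

12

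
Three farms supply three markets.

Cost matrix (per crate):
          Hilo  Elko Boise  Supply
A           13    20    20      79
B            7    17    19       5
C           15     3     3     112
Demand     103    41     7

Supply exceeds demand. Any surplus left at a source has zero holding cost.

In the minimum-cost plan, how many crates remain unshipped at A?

0

Minimum-cost shipments:
  A->Hilo: 79 × 13 = 1027
  B->Hilo: 5 × 7 = 35
  C->Hilo: 19 × 15 = 285
  C->Elko: 41 × 3 = 123
  C->Boise: 7 × 3 = 21
Total cost = 1491.
A ships 79 of its 79, leaving 0.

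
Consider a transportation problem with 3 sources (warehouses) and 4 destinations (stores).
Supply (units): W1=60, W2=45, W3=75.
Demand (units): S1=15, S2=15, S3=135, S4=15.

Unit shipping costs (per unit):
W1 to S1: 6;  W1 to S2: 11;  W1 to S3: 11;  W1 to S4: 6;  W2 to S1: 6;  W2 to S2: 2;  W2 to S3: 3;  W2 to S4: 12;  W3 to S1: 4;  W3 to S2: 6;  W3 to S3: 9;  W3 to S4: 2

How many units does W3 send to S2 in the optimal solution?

Optimal shipments:
  W1→S3: 60 × 11 = 660
  W2→S3: 45 × 3 = 135
  W3→S1: 15 × 4 = 60
  W3→S2: 15 × 6 = 90
  W3→S3: 30 × 9 = 270
  W3→S4: 15 × 2 = 30
Total cost = 1245.
So W3→S2 carries 15 units.

15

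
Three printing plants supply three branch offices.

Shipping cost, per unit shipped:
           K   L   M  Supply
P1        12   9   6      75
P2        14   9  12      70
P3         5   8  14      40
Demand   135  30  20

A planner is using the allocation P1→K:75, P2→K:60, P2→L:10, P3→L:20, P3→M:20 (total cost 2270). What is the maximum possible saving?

460

Current plan cost = 75·12 + 60·14 + 10·9 + 20·8 + 20·14 = 2270.
Optimal plan:
  P1→K: 55 × 12 = 660
  P1→M: 20 × 6 = 120
  P2→K: 40 × 14 = 560
  P2→L: 30 × 9 = 270
  P3→K: 40 × 5 = 200
Optimal cost = 1810.
Saving = 2270 − 1810 = 460.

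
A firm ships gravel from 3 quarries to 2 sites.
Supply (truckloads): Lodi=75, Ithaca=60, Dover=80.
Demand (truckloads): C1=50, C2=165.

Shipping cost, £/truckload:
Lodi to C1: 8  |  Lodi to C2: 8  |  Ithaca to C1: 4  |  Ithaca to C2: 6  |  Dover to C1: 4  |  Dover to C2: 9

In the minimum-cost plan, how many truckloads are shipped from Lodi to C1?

0

The minimum-cost plan:
  Lodi->C2: 75 truckloads
  Ithaca->C2: 60 truckloads
  Dover->C1: 50 truckloads
  Dover->C2: 30 truckloads
Total cost = £1430.
The route Lodi→C1 is not used.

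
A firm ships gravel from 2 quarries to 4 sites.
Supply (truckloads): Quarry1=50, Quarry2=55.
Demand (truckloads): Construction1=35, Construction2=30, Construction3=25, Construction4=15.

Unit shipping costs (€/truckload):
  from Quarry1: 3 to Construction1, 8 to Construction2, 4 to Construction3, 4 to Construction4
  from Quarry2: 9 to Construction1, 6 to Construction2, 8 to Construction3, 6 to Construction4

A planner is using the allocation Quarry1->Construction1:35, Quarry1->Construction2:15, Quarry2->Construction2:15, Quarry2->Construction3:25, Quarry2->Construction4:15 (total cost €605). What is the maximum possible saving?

90

Current plan cost = 35·3 + 15·8 + 15·6 + 25·8 + 15·6 = €605.
Optimal plan:
  Quarry1->Construction1: 35 × €3 = €105
  Quarry1->Construction3: 15 × €4 = €60
  Quarry2->Construction2: 30 × €6 = €180
  Quarry2->Construction3: 10 × €8 = €80
  Quarry2->Construction4: 15 × €6 = €90
Optimal cost = €515.
Saving = 605 − 515 = €90.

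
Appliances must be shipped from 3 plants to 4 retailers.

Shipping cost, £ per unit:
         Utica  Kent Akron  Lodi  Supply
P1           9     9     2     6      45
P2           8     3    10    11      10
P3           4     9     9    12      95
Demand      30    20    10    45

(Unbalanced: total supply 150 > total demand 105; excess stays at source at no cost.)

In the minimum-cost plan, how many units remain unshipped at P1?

Minimum-cost shipments:
  P1->Akron: 10 × £2 = £20
  P1->Lodi: 35 × £6 = £210
  P2->Kent: 10 × £3 = £30
  P3->Utica: 30 × £4 = £120
  P3->Kent: 10 × £9 = £90
  P3->Lodi: 10 × £12 = £120
Total cost = £590.
P1 ships 45 of its 45, leaving 0.

0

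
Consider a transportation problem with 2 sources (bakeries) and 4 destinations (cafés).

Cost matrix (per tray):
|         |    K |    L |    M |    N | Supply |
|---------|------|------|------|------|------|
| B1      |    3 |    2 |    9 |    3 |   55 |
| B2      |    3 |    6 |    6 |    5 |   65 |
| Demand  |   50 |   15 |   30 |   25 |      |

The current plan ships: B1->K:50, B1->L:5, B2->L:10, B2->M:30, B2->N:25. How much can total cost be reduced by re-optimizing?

Current plan cost = 50·3 + 5·2 + 10·6 + 30·6 + 25·5 = 525.
Optimal plan:
  B1->K: 15 × 3 = 45
  B1->L: 15 × 2 = 30
  B1->N: 25 × 3 = 75
  B2->K: 35 × 3 = 105
  B2->M: 30 × 6 = 180
Optimal cost = 435.
Saving = 525 − 435 = 90.

90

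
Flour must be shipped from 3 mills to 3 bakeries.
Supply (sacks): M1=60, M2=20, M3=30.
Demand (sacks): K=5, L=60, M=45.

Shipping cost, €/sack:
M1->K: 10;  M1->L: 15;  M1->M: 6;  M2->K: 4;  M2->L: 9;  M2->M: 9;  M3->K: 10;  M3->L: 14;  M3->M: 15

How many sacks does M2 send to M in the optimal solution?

0

Optimal shipments:
  M1 to L: 15 sacks
  M1 to M: 45 sacks
  M2 to K: 5 sacks
  M2 to L: 15 sacks
  M3 to L: 30 sacks
Total cost = €1070.
The route M2→M is not used.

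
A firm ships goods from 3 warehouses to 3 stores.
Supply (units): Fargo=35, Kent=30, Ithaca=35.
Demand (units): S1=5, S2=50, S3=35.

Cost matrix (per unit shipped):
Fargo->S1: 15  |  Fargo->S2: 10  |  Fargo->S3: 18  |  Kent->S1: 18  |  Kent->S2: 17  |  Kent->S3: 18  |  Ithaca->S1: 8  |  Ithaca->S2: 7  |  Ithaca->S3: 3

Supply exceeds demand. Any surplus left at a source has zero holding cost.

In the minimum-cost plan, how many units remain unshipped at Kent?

An optimal plan:
  Fargo to S2: 35 × 10 = 350
  Kent to S1: 5 × 18 = 90
  Kent to S2: 15 × 17 = 255
  Ithaca to S3: 35 × 3 = 105
Total cost = 800.
Kent ships 20 of its 30, leaving 10.

10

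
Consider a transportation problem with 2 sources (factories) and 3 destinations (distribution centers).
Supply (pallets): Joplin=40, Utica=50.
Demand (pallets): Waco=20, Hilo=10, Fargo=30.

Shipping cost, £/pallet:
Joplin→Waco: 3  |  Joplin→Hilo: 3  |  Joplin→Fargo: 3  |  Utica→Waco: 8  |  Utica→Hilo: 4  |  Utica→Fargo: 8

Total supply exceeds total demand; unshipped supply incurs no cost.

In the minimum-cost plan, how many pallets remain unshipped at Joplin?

0

Minimum-cost shipments:
  Joplin->Waco: 20 × £3 = £60
  Joplin->Fargo: 20 × £3 = £60
  Utica->Hilo: 10 × £4 = £40
  Utica->Fargo: 10 × £8 = £80
Total cost = £240.
Joplin ships 40 of its 40, leaving 0.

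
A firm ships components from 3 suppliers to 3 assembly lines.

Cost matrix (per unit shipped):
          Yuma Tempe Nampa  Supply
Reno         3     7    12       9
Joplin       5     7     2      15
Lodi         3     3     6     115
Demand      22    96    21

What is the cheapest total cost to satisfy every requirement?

An optimal shipping plan:
  Reno to Yuma: 9 × 3 = 27
  Joplin to Nampa: 15 × 2 = 30
  Lodi to Yuma: 13 × 3 = 39
  Lodi to Tempe: 96 × 3 = 288
  Lodi to Nampa: 6 × 6 = 36
Total = 27 + 30 + 39 + 288 + 36 = 420.
(Supply check: Reno ships 9; Joplin ships 15; Lodi ships 115.)

420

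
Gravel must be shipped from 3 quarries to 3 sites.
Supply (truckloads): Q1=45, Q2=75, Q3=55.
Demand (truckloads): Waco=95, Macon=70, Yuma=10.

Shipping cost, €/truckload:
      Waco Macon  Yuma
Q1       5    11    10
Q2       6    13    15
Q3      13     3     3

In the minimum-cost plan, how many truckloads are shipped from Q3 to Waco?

Optimal shipments:
  Q1–Waco: 20 × €5 = €100
  Q1–Macon: 15 × €11 = €165
  Q1–Yuma: 10 × €10 = €100
  Q2–Waco: 75 × €6 = €450
  Q3–Macon: 55 × €3 = €165
Total cost = €980.
The route Q3→Waco is not used.

0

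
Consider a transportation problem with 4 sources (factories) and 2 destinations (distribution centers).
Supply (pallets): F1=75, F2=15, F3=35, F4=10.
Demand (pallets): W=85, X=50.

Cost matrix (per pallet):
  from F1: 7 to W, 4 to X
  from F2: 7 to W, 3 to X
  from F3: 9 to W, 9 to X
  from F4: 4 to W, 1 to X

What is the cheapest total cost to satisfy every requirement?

Optimal allocation:
  F1 to W: 40 pallets
  F1 to X: 35 pallets
  F2 to X: 15 pallets
  F3 to W: 35 pallets
  F4 to W: 10 pallets
Total cost = 820.

820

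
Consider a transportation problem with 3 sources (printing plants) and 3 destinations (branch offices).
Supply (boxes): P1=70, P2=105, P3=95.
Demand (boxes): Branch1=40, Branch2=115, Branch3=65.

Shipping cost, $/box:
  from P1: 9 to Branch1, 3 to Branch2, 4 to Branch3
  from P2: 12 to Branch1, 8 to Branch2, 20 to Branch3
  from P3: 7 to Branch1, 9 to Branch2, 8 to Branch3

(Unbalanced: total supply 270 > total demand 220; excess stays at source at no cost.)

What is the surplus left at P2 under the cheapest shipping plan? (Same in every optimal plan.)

An optimal plan:
  P1->Branch2: 60 × $3 = $180
  P1->Branch3: 10 × $4 = $40
  P2->Branch2: 55 × $8 = $440
  P3->Branch1: 40 × $7 = $280
  P3->Branch3: 55 × $8 = $440
Total cost = $1380.
P2 ships 55 of its 105, leaving 50.

50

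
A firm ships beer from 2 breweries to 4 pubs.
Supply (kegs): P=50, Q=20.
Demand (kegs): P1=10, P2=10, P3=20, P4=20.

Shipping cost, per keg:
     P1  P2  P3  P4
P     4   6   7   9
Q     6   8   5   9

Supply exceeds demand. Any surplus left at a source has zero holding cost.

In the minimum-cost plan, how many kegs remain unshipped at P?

10

An optimal plan:
  P to P1: 10 × 4 = 40
  P to P2: 10 × 6 = 60
  P to P4: 20 × 9 = 180
  Q to P3: 20 × 5 = 100
Total cost = 380.
P ships 40 of its 50, leaving 10.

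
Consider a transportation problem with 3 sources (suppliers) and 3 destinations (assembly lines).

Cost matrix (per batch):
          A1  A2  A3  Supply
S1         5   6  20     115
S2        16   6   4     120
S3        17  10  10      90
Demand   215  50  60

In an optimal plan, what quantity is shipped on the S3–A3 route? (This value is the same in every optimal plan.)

0

The minimum-cost plan:
  S1->A1: 115 × 5 = 575
  S2->A1: 10 × 16 = 160
  S2->A2: 50 × 6 = 300
  S2->A3: 60 × 4 = 240
  S3->A1: 90 × 17 = 1530
Total cost = 2805.
The route S3→A3 is not used.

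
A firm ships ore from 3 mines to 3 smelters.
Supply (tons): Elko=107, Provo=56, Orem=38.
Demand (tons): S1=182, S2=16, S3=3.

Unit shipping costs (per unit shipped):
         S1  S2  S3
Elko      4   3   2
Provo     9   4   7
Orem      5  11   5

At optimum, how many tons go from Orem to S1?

38

Solving gives:
  Elko–S1: 104 × 4 = 416
  Elko–S3: 3 × 2 = 6
  Provo–S1: 40 × 9 = 360
  Provo–S2: 16 × 4 = 64
  Orem–S1: 38 × 5 = 190
Total cost = 1036.
So Orem→S1 carries 38 tons.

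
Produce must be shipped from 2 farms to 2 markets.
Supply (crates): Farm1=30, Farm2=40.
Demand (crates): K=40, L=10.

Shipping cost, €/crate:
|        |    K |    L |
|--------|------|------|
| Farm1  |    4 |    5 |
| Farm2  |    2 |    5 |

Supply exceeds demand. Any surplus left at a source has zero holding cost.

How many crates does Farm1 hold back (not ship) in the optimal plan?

An optimal plan:
  Farm1->L: 10 × €5 = €50
  Farm2->K: 40 × €2 = €80
Total cost = €130.
Farm1 ships 10 of its 30, leaving 20.

20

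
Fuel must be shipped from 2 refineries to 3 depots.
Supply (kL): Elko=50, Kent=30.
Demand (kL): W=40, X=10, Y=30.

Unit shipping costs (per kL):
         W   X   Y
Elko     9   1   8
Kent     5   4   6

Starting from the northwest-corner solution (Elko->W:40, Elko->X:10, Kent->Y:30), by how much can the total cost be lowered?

60

Current plan cost = 40·9 + 10·1 + 30·6 = 550.
Optimal plan:
  Elko→W: 10 kL
  Elko→X: 10 kL
  Elko→Y: 30 kL
  Kent→W: 30 kL
Optimal cost = 490.
Saving = 550 − 490 = 60.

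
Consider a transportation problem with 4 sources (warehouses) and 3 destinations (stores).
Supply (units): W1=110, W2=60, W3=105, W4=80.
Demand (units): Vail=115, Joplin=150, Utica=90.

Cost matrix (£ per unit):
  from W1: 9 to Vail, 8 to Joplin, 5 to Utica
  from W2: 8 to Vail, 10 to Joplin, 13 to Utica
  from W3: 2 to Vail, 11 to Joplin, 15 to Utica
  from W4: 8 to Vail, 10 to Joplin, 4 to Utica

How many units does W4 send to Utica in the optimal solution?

80

Solving gives:
  W1 to Joplin: 100 × £8 = £800
  W1 to Utica: 10 × £5 = £50
  W2 to Vail: 10 × £8 = £80
  W2 to Joplin: 50 × £10 = £500
  W3 to Vail: 105 × £2 = £210
  W4 to Utica: 80 × £4 = £320
Total cost = £1960.
So W4→Utica carries 80 units.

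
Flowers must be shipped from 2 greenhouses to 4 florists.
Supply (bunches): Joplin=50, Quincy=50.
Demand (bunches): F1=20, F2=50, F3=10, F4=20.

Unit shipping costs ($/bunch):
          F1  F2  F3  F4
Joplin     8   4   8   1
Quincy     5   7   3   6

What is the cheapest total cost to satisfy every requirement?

410

Optimal allocation:
  Joplin→F2: 30 bunches
  Joplin→F4: 20 bunches
  Quincy→F1: 20 bunches
  Quincy→F2: 20 bunches
  Quincy→F3: 10 bunches
Total cost = $410.
(Supply check: Joplin ships 50; Quincy ships 50.)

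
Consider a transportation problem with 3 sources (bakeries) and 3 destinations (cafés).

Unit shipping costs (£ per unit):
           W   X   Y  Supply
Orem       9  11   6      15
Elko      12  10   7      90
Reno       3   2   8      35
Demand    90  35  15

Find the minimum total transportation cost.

One minimum-cost allocation:
  Orem to W: 15 trays
  Elko to W: 40 trays
  Elko to X: 35 trays
  Elko to Y: 15 trays
  Reno to W: 35 trays
Total cost = £1175.

1175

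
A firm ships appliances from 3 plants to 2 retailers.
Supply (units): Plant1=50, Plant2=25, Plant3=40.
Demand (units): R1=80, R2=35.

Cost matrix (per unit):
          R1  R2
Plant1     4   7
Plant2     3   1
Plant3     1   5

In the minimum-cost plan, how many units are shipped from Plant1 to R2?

10

Solving gives:
  Plant1→R1: 40 units
  Plant1→R2: 10 units
  Plant2→R2: 25 units
  Plant3→R1: 40 units
Total cost = 295.
So Plant1→R2 carries 10 units.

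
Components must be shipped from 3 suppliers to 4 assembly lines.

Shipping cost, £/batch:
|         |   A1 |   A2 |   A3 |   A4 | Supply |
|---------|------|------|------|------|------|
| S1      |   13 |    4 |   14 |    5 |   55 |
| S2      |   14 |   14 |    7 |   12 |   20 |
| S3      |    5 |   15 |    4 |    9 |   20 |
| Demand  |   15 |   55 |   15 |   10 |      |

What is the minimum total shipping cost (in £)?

A cheapest plan:
  S1–A2: 55 × £4 = £220
  S2–A3: 10 × £7 = £70
  S2–A4: 10 × £12 = £120
  S3–A1: 15 × £5 = £75
  S3–A3: 5 × £4 = £20
Total = 220 + 70 + 120 + 75 + 20 = £505.

505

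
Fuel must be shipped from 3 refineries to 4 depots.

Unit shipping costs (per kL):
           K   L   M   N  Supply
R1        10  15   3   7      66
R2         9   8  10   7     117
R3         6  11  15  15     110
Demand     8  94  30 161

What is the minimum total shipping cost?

2363

Optimal allocation:
  R1→M: 30 × 3 = 90
  R1→N: 36 × 7 = 252
  R2→N: 117 × 7 = 819
  R3→K: 8 × 6 = 48
  R3→L: 94 × 11 = 1034
  R3→N: 8 × 15 = 120
Total = 90 + 252 + 819 + 48 + 1034 + 120 = 2363.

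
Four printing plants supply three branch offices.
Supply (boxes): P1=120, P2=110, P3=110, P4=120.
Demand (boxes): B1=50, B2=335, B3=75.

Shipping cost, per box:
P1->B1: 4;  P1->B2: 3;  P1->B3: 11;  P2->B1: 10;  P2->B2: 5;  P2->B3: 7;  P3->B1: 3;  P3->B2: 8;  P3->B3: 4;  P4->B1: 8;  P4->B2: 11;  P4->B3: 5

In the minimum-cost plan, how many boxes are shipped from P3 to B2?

60

Optimal shipments:
  P1 to B2: 120 boxes
  P2 to B2: 110 boxes
  P3 to B1: 50 boxes
  P3 to B2: 60 boxes
  P4 to B2: 45 boxes
  P4 to B3: 75 boxes
Total cost = 2410.
So P3→B2 carries 60 boxes.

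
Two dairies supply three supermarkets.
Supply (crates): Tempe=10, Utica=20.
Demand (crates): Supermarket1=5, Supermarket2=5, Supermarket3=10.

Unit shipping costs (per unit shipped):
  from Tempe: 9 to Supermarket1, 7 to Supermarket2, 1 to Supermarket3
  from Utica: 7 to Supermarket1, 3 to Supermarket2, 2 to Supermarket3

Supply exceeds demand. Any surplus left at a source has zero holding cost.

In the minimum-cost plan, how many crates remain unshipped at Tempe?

0

An optimal plan:
  Tempe→Supermarket3: 10 × 1 = 10
  Utica→Supermarket1: 5 × 7 = 35
  Utica→Supermarket2: 5 × 3 = 15
Total cost = 60.
Tempe ships 10 of its 10, leaving 0.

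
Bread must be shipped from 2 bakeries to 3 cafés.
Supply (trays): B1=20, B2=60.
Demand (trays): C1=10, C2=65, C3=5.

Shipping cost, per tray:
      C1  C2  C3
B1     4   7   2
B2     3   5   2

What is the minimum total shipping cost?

385

Optimal allocation:
  B1–C1: 10 trays
  B1–C2: 5 trays
  B1–C3: 5 trays
  B2–C2: 60 trays
Total cost = 385.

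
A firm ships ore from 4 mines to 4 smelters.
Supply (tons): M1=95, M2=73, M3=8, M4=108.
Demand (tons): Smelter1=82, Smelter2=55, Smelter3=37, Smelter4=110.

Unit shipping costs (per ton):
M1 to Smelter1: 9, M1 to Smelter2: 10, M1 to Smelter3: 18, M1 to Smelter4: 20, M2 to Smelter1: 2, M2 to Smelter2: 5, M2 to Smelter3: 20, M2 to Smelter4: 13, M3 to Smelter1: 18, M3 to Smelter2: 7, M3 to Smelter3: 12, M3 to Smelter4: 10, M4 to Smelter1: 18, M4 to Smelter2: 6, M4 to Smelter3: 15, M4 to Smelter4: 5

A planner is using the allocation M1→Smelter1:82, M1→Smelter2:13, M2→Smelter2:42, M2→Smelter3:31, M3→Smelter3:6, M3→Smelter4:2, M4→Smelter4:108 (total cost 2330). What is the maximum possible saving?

Current plan cost = 82·9 + 13·10 + 42·5 + 31·20 + 6·12 + 2·10 + 108·5 = 2330.
Optimal plan:
  M1->Smelter1: 9 tons
  M1->Smelter2: 55 tons
  M1->Smelter3: 31 tons
  M2->Smelter1: 73 tons
  M3->Smelter3: 6 tons
  M3->Smelter4: 2 tons
  M4->Smelter4: 108 tons
Optimal cost = 1967.
Saving = 2330 − 1967 = 363.

363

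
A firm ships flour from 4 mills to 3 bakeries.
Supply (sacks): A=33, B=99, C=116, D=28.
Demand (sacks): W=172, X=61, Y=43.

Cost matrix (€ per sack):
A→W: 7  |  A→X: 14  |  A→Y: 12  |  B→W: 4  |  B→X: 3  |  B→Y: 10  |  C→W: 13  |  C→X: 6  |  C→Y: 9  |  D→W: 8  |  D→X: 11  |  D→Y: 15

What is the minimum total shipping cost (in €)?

One minimum-cost allocation:
  A to W: 33 sacks
  B to W: 99 sacks
  C to W: 12 sacks
  C to X: 61 sacks
  C to Y: 43 sacks
  D to W: 28 sacks
Total cost = €1760.
(Supply check: A ships 33; B ships 99; C ships 116; D ships 28.)

1760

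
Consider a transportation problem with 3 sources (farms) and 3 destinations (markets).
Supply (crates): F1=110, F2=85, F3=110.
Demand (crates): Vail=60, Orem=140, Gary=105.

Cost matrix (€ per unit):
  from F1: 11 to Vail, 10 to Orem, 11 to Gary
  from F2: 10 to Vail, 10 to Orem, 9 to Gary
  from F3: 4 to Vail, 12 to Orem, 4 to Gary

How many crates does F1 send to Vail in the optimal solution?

The minimum-cost plan:
  F1→Orem: 110 × €10 = €1100
  F2→Orem: 30 × €10 = €300
  F2→Gary: 55 × €9 = €495
  F3→Vail: 60 × €4 = €240
  F3→Gary: 50 × €4 = €200
Total cost = €2335.
The route F1→Vail is not used.

0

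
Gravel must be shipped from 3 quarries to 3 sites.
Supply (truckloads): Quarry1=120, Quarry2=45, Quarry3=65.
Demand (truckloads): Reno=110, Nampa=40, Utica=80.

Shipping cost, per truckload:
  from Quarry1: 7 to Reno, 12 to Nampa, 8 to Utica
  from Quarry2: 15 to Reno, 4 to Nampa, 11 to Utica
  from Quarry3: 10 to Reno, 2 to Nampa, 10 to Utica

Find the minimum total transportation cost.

Optimal allocation:
  Quarry1–Reno: 110 × 7 = 770
  Quarry1–Utica: 10 × 8 = 80
  Quarry2–Utica: 45 × 11 = 495
  Quarry3–Nampa: 40 × 2 = 80
  Quarry3–Utica: 25 × 10 = 250
Total = 770 + 80 + 495 + 80 + 250 = 1675.
(Supply check: Quarry1 ships 120; Quarry2 ships 45; Quarry3 ships 65.)

1675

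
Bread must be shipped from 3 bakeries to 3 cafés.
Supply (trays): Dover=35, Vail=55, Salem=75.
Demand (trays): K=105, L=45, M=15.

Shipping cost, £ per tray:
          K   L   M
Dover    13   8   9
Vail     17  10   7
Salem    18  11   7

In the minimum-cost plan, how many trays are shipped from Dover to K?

35

Optimal shipments:
  Dover to K: 35 × £13 = £455
  Vail to K: 55 × £17 = £935
  Salem to K: 15 × £18 = £270
  Salem to L: 45 × £11 = £495
  Salem to M: 15 × £7 = £105
Total cost = £2260.
So Dover→K carries 35 trays.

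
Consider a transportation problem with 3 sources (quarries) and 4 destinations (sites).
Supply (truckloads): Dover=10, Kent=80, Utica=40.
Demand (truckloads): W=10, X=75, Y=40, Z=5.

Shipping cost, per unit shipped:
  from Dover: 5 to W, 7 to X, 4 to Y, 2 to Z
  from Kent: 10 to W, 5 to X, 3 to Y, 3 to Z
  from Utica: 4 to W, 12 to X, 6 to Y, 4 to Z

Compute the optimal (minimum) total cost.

One minimum-cost allocation:
  Dover→Y: 5 × 4 = 20
  Dover→Z: 5 × 2 = 10
  Kent→X: 75 × 5 = 375
  Kent→Y: 5 × 3 = 15
  Utica→W: 10 × 4 = 40
  Utica→Y: 30 × 6 = 180
Total = 20 + 10 + 375 + 15 + 40 + 180 = 640.
(Supply check: Dover ships 10; Kent ships 80; Utica ships 40.)

640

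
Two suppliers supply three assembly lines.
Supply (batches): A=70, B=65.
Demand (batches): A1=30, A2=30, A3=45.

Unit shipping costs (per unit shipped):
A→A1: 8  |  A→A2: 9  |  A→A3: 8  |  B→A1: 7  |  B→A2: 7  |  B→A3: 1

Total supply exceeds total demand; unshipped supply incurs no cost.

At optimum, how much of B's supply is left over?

An optimal plan:
  A to A1: 30 batches
  A to A2: 10 batches
  B to A2: 20 batches
  B to A3: 45 batches
Total cost = 515.
B ships 65 of its 65, leaving 0.

0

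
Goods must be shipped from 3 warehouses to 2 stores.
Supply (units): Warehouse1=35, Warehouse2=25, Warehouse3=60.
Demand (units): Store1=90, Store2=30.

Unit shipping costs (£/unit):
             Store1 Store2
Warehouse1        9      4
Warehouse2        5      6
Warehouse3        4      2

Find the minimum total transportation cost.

530

A cheapest plan:
  Warehouse1→Store1: 5 × £9 = £45
  Warehouse1→Store2: 30 × £4 = £120
  Warehouse2→Store1: 25 × £5 = £125
  Warehouse3→Store1: 60 × £4 = £240
Total = 45 + 120 + 125 + 240 = £530.
(Supply check: Warehouse1 ships 35; Warehouse2 ships 25; Warehouse3 ships 60.)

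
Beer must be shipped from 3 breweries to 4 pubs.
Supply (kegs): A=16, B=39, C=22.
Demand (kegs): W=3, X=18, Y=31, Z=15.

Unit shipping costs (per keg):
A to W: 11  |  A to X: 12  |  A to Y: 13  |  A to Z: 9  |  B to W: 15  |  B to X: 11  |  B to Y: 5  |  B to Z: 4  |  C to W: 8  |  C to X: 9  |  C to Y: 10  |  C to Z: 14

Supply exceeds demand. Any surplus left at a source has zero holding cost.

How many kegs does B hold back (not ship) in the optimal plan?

Minimum-cost shipments:
  A to Z: 6 × 9 = 54
  B to Y: 30 × 5 = 150
  B to Z: 9 × 4 = 36
  C to W: 3 × 8 = 24
  C to X: 18 × 9 = 162
  C to Y: 1 × 10 = 10
Total cost = 436.
B ships 39 of its 39, leaving 0.

0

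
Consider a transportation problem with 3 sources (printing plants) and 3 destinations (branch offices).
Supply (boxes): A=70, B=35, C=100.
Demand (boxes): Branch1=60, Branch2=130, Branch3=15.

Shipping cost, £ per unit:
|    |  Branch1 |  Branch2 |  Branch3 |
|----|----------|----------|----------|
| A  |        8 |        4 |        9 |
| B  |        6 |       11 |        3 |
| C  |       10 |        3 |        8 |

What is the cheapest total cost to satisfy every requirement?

905

Optimal allocation:
  A->Branch1: 40 × £8 = £320
  A->Branch2: 30 × £4 = £120
  B->Branch1: 20 × £6 = £120
  B->Branch3: 15 × £3 = £45
  C->Branch2: 100 × £3 = £300
Total = 320 + 120 + 120 + 45 + 300 = £905.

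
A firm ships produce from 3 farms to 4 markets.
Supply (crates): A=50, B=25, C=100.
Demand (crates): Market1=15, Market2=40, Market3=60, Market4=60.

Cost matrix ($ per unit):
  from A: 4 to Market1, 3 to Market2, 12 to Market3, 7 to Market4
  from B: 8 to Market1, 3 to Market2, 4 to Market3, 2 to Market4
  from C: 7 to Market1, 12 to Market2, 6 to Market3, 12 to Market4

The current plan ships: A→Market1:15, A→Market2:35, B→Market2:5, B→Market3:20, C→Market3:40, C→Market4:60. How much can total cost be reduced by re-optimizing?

Current plan cost = 15·4 + 35·3 + 5·3 + 20·4 + 40·6 + 60·12 = $1220.
Optimal plan:
  A->Market2: 40 crates
  A->Market4: 10 crates
  B->Market4: 25 crates
  C->Market1: 15 crates
  C->Market3: 60 crates
  C->Market4: 25 crates
Optimal cost = $1005.
Saving = 1220 − 1005 = $215.

215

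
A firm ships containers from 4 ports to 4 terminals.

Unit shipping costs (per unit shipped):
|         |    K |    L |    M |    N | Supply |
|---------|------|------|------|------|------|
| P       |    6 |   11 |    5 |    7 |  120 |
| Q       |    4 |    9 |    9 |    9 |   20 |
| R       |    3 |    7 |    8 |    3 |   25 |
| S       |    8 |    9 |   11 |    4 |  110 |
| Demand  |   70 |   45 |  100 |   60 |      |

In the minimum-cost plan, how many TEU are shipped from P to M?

100

Optimal shipments:
  P->K: 20 × 6 = 120
  P->M: 100 × 5 = 500
  Q->K: 20 × 4 = 80
  R->K: 25 × 3 = 75
  S->K: 5 × 8 = 40
  S->L: 45 × 9 = 405
  S->N: 60 × 4 = 240
Total cost = 1460.
So P→M carries 100 TEU.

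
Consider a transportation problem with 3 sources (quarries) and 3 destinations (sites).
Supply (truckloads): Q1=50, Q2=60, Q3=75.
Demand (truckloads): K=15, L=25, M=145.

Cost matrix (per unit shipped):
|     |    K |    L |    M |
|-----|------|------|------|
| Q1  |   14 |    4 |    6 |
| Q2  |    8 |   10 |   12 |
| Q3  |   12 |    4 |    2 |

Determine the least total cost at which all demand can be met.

1060

A cheapest plan:
  Q1→M: 50 × 6 = 300
  Q2→K: 15 × 8 = 120
  Q2→L: 25 × 10 = 250
  Q2→M: 20 × 12 = 240
  Q3→M: 75 × 2 = 150
Total = 300 + 120 + 250 + 240 + 150 = 1060.
(Supply check: Q1 ships 50; Q2 ships 60; Q3 ships 75.)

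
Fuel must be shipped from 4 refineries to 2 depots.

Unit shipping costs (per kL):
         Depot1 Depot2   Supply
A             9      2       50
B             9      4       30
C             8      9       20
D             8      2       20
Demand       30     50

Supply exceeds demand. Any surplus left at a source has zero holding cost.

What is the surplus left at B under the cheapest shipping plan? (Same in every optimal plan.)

30

An optimal plan:
  A→Depot2: 50 kL
  C→Depot1: 20 kL
  D→Depot1: 10 kL
Total cost = 340.
B ships 0 of its 30, leaving 30.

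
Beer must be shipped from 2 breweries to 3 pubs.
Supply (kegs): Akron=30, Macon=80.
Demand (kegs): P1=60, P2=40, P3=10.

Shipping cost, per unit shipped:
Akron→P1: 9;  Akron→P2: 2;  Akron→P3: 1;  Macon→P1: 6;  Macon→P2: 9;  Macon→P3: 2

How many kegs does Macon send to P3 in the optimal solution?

Optimal shipments:
  Akron to P2: 30 kegs
  Macon to P1: 60 kegs
  Macon to P2: 10 kegs
  Macon to P3: 10 kegs
Total cost = 530.
So Macon→P3 carries 10 kegs.

10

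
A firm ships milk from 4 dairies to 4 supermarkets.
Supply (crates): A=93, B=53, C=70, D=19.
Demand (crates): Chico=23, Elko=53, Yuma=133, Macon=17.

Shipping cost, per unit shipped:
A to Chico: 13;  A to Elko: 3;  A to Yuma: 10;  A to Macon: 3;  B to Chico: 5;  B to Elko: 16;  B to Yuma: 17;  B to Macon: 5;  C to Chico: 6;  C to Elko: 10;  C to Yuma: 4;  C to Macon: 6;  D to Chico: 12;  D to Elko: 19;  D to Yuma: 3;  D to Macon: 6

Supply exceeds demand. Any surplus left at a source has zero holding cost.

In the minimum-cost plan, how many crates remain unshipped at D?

0

An optimal plan:
  A to Elko: 53 crates
  A to Yuma: 40 crates
  B to Chico: 23 crates
  B to Yuma: 4 crates
  B to Macon: 17 crates
  C to Yuma: 70 crates
  D to Yuma: 19 crates
Total cost = 1164.
D ships 19 of its 19, leaving 0.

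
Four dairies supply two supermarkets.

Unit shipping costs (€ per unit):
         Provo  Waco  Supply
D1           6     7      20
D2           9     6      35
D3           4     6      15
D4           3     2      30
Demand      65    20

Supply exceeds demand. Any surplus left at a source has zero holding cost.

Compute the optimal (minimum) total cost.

390

An optimal shipping plan:
  D1->Provo: 20 × €6 = €120
  D2->Waco: 20 × €6 = €120
  D3->Provo: 15 × €4 = €60
  D4->Provo: 30 × €3 = €90
Total = 120 + 120 + 60 + 90 = €390.
(Supply check: D1 ships 20; D2 ships 20; D3 ships 15; D4 ships 30.)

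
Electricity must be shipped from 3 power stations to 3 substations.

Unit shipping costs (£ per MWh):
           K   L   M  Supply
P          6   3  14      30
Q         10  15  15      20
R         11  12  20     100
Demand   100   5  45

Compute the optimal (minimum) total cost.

1765

Optimal allocation:
  P to L: 5 × £3 = £15
  P to M: 25 × £14 = £350
  Q to M: 20 × £15 = £300
  R to K: 100 × £11 = £1100
Total = 15 + 350 + 300 + 1100 = £1765.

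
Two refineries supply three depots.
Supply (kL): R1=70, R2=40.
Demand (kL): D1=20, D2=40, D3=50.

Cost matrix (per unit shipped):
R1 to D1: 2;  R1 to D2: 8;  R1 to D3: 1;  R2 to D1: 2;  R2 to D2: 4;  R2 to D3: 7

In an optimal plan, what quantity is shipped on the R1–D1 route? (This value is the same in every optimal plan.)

20

Optimal shipments:
  R1–D1: 20 × 2 = 40
  R1–D3: 50 × 1 = 50
  R2–D2: 40 × 4 = 160
Total cost = 250.
So R1→D1 carries 20 kL.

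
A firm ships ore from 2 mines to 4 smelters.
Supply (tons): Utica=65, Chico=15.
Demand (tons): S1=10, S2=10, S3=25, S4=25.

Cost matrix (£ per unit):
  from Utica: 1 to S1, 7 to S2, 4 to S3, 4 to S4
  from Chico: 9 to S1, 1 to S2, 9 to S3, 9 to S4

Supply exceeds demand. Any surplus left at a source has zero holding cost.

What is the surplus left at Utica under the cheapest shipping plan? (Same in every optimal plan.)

Minimum-cost shipments:
  Utica–S1: 10 × £1 = £10
  Utica–S3: 25 × £4 = £100
  Utica–S4: 25 × £4 = £100
  Chico–S2: 10 × £1 = £10
Total cost = £220.
Utica ships 60 of its 65, leaving 5.

5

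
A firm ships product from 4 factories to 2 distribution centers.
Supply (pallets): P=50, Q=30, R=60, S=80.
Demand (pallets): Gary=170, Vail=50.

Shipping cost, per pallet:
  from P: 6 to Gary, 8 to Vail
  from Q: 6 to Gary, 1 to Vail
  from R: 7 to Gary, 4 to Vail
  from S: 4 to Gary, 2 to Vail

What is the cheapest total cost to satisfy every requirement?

1010

Optimal allocation:
  P->Gary: 50 × 6 = 300
  Q->Vail: 30 × 1 = 30
  R->Gary: 40 × 7 = 280
  R->Vail: 20 × 4 = 80
  S->Gary: 80 × 4 = 320
Total = 300 + 30 + 280 + 80 + 320 = 1010.
(Supply check: P ships 50; Q ships 30; R ships 60; S ships 80.)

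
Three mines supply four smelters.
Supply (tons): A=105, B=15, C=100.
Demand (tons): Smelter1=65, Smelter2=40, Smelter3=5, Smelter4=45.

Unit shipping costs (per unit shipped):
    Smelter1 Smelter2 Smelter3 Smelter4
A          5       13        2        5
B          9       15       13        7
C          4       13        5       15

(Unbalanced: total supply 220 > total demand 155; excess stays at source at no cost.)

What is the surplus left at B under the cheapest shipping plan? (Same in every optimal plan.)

An optimal plan:
  A to Smelter2: 40 × 13 = 520
  A to Smelter3: 5 × 2 = 10
  A to Smelter4: 45 × 5 = 225
  C to Smelter1: 65 × 4 = 260
Total cost = 1015.
B ships 0 of its 15, leaving 15.

15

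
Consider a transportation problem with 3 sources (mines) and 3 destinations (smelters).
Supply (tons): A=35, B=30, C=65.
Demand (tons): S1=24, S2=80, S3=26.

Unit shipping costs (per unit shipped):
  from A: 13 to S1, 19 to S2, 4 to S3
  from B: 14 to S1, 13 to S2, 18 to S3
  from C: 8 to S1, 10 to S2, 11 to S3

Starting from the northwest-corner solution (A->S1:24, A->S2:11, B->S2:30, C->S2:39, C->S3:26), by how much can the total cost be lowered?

Current plan cost = 24·13 + 11·19 + 30·13 + 39·10 + 26·11 = 1587.
Optimal plan:
  A–S1: 9 × 13 = 117
  A–S3: 26 × 4 = 104
  B–S2: 30 × 13 = 390
  C–S1: 15 × 8 = 120
  C–S2: 50 × 10 = 500
Optimal cost = 1231.
Saving = 1587 − 1231 = 356.

356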